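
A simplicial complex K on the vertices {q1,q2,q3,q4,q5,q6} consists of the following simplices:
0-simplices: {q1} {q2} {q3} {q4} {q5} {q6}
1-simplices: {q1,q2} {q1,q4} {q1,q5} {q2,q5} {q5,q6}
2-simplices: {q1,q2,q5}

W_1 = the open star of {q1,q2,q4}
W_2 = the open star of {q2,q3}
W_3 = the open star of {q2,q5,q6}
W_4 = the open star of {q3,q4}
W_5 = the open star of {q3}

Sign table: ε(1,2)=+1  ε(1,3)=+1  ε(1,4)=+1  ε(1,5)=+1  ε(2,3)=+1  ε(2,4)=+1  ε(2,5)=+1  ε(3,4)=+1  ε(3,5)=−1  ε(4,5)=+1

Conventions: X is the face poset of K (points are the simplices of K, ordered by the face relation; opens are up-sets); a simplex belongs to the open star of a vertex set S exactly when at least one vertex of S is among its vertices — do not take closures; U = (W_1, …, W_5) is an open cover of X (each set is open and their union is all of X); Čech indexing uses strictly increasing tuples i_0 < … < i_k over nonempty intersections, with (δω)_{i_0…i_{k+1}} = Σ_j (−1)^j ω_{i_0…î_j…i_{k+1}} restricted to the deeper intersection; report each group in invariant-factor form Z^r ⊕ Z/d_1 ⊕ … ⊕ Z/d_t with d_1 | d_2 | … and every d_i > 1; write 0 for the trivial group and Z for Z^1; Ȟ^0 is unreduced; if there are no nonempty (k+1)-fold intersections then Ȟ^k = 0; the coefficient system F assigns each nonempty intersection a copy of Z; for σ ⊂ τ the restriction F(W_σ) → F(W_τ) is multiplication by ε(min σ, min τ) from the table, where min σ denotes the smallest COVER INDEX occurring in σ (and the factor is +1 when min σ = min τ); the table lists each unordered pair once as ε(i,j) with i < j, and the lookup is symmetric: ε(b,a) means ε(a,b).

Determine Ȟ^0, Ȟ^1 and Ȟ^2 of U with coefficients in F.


Ȟ^0(U;F) ≅ Z,  Ȟ^1(U;F) ≅ Z,  Ȟ^2(U;F) ≅ 0

intersection data:
  W1={{q1},{q2},{q4},{q1,q2},{q1,q4},{q1,q5},{q2,q5},{q1,q2,q5}} W2={{q2},{q3},{q1,q2},{q2,q5},{q1,q2,q5}} W3={{q2},{q5},{q6},{q1,q2},{q1,q5},{q2,q5},{q5,q6},{q1,q2,q5}} W4={{q3},{q4},{q1,q4}} W5={{q3}}
  W12={{q2},{q1,q2},{q2,q5},{q1,q2,q5}} W13={{q2},{q1,q2},{q1,q5},{q2,q5},{q1,q2,q5}} W14={{q4},{q1,q4}} W23={{q2},{q1,q2},{q2,q5},{q1,q2,q5}} W24={{q3}} W25={{q3}} W45={{q3}}
  W123={{q2},{q1,q2},{q2,q5},{q1,q2,q5}} W245={{q3}}
C dims 5,7,2; δ0: rk 4, SNF 1^4; δ1: rk 2, SNF 1^2
Ȟ^0 = (5 − 4) − 0 = 1, so Ȟ^0 ≅ Z
Ȟ^1 = (7 − 2) − 4 = 1, so Ȟ^1 ≅ Z
Ȟ^2 = (2 − 0) − 2 = 0, so Ȟ^2 ≅ 0


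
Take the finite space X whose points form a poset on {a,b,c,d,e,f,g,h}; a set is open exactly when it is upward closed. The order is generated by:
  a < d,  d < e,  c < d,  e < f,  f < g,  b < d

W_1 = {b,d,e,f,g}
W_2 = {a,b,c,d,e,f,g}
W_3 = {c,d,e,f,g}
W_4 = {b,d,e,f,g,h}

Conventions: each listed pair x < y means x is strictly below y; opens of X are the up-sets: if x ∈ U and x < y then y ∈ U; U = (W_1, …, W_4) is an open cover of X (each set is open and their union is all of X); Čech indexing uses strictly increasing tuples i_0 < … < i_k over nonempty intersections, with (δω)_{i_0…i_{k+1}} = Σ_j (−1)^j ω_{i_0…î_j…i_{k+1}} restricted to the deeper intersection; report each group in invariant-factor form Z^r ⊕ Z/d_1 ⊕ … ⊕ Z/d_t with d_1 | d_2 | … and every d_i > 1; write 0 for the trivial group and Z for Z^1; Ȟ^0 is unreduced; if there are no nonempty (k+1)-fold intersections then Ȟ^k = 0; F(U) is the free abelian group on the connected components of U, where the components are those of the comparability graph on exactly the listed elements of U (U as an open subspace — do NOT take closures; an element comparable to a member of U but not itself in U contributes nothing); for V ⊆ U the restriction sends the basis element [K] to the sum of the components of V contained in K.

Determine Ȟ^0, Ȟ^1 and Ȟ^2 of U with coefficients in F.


nonempty intersections:
  W12={b,d,e,f,g} W13={d,e,f,g} W14={b,d,e,f,g} W23={c,d,e,f,g} W24={b,d,e,f,g} W34={d,e,f,g}
  W123={d,e,f,g} W124={b,d,e,f,g} W134={d,e,f,g} W234={d,e,f,g}
  W1234={d,e,f,g}
components per intersection:
  W1: {b,d,e,f,g}
  W2: {a,b,c,d,e,f,g}
  W3: {c,d,e,f,g}
  W4: {b,d,e,f,g} {h}
  W12: {b,d,e,f,g}
  W13: {d,e,f,g}
  W14: {b,d,e,f,g}
  W23: {c,d,e,f,g}
  W24: {b,d,e,f,g}
  W34: {d,e,f,g}
  W123: {d,e,f,g}
  W124: {b,d,e,f,g}
  W134: {d,e,f,g}
  W234: {d,e,f,g}
  W1234: {d,e,f,g}
C dims 5,6,4,1; δ0: rk 3, SNF 1^3; δ1: rk 3, SNF 1^3; δ2: rk 1, SNF 1^1
Ȟ^0: (5−3)−0=2 ⇒ Z^2
Ȟ^1: (6−3)−3=0 ⇒ 0
Ȟ^2: (4−1)−3=0 ⇒ 0

Ȟ^0 = Z^2, Ȟ^1 = 0 and Ȟ^2 = 0


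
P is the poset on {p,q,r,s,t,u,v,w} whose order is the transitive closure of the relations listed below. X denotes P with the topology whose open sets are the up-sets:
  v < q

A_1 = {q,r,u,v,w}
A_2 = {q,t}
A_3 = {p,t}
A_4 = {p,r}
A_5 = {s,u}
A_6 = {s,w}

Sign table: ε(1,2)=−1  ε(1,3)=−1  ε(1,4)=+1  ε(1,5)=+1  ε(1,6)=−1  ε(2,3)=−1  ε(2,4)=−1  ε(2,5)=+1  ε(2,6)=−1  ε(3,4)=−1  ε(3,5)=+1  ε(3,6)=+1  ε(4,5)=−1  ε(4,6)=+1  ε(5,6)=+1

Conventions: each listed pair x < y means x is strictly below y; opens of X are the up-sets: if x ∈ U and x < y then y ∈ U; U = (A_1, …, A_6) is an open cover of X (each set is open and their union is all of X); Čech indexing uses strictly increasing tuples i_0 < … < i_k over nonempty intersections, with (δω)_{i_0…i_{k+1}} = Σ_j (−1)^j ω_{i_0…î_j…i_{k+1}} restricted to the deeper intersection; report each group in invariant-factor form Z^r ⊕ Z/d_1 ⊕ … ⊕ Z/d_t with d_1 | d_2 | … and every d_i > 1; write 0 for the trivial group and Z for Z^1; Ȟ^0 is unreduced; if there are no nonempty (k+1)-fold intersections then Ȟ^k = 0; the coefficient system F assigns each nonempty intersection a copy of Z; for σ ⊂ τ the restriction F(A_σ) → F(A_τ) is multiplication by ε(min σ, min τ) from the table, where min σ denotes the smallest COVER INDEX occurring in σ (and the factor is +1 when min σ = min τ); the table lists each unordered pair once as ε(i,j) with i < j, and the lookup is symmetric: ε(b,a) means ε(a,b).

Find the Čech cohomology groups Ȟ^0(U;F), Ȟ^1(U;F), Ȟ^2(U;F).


Ȟ^0 ≅ 0, Ȟ^1 ≅ Z ⊕ Z/2 and Ȟ^2 ≅ 0

nonempty intersections:
  A12={q} A14={r} A15={u} A16={w} A23={t} A34={p} A56={s}
C dims 6,7; δ0: rk 6, SNF 1^5·2
Ȟ^0: (6−6)−0=0 ⇒ 0
Ȟ^1: (7−0)−6=1 plus torsion [2] ⇒ Z ⊕ Z/2
Ȟ^2: (0−0)−0=0 ⇒ 0


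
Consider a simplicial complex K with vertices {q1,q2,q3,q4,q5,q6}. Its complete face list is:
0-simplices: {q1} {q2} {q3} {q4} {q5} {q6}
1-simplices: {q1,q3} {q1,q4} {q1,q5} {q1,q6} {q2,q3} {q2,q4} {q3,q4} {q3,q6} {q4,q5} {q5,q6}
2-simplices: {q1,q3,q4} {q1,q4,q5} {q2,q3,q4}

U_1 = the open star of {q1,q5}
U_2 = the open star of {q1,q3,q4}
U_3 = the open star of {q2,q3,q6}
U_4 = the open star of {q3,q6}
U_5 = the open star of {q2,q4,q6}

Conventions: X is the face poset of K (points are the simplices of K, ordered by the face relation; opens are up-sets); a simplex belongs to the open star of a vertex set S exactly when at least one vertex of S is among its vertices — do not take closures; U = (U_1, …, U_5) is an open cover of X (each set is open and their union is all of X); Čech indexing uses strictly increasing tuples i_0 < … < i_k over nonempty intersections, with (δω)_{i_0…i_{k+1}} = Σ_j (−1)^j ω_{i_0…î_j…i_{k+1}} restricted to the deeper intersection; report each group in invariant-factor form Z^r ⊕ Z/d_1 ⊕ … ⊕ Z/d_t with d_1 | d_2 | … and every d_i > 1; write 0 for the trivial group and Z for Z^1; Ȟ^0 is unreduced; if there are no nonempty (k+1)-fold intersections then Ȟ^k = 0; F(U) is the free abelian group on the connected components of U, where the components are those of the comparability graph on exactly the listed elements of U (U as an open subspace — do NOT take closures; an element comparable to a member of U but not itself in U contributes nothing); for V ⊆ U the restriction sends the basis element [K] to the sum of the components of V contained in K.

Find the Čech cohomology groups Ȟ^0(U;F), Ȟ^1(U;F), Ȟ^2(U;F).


Ȟ^0 ≅ Z; Ȟ^1 ≅ Z^2; Ȟ^2 ≅ 0

nonempty overlaps:
  U1={{q1},{q5},{q1,q3},{q1,q4},{q1,q5},{q1,q6},{q4,q5},{q5,q6},{q1,q3,q4},{q1,q4,q5}} U2={{q1},{q3},{q4},{q1,q3},{q1,q4},{q1,q5},{q1,q6},{q2,q3},{q2,q4},{q3,q4},{q3,q6},{q4,q5},{q1,q3,q4},{q1,q4,q5},{q2,q3,q4}} U3={{q2},{q3},{q6},{q1,q3},{q1,q6},{q2,q3},{q2,q4},{q3,q4},{q3,q6},{q5,q6},{q1,q3,q4},{q2,q3,q4}} U4={{q3},{q6},{q1,q3},{q1,q6},{q2,q3},{q3,q4},{q3,q6},{q5,q6},{q1,q3,q4},{q2,q3,q4}} U5={{q2},{q4},{q6},{q1,q4},{q1,q6},{q2,q3},{q2,q4},{q3,q4},{q3,q6},{q4,q5},{q5,q6},{q1,q3,q4},{q1,q4,q5},{q2,q3,q4}}
  U12={{q1},{q1,q3},{q1,q4},{q1,q5},{q1,q6},{q4,q5},{q1,q3,q4},{q1,q4,q5}} U13={{q1,q3},{q1,q6},{q5,q6},{q1,q3,q4}} U14={{q1,q3},{q1,q6},{q5,q6},{q1,q3,q4}} U15={{q1,q4},{q1,q6},{q4,q5},{q5,q6},{q1,q3,q4},{q1,q4,q5}} U23={{q3},{q1,q3},{q1,q6},{q2,q3},{q2,q4},{q3,q4},{q3,q6},{q1,q3,q4},{q2,q3,q4}} U24={{q3},{q1,q3},{q1,q6},{q2,q3},{q3,q4},{q3,q6},{q1,q3,q4},{q2,q3,q4}} U25={{q4},{q1,q4},{q1,q6},{q2,q3},{q2,q4},{q3,q4},{q3,q6},{q4,q5},{q1,q3,q4},{q1,q4,q5},{q2,q3,q4}} U34={{q3},{q6},{q1,q3},{q1,q6},{q2,q3},{q3,q4},{q3,q6},{q5,q6},{q1,q3,q4},{q2,q3,q4}} U35={{q2},{q6},{q1,q6},{q2,q3},{q2,q4},{q3,q4},{q3,q6},{q5,q6},{q1,q3,q4},{q2,q3,q4}} U45={{q6},{q1,q6},{q2,q3},{q3,q4},{q3,q6},{q5,q6},{q1,q3,q4},{q2,q3,q4}}
  U123={{q1,q3},{q1,q6},{q1,q3,q4}} U124={{q1,q3},{q1,q6},{q1,q3,q4}} U125={{q1,q4},{q1,q6},{q4,q5},{q1,q3,q4},{q1,q4,q5}} U134={{q1,q3},{q1,q6},{q5,q6},{q1,q3,q4}} U135={{q1,q6},{q5,q6},{q1,q3,q4}} U145={{q1,q6},{q5,q6},{q1,q3,q4}} U234={{q3},{q1,q3},{q1,q6},{q2,q3},{q3,q4},{q3,q6},{q1,q3,q4},{q2,q3,q4}} U235={{q1,q6},{q2,q3},{q2,q4},{q3,q4},{q3,q6},{q1,q3,q4},{q2,q3,q4}} U245={{q1,q6},{q2,q3},{q3,q4},{q3,q6},{q1,q3,q4},{q2,q3,q4}} U345={{q6},{q1,q6},{q2,q3},{q3,q4},{q3,q6},{q5,q6},{q1,q3,q4},{q2,q3,q4}}
  U1234={{q1,q3},{q1,q6},{q1,q3,q4}} U1235={{q1,q6},{q1,q3,q4}} U1245={{q1,q6},{q1,q3,q4}} U1345={{q1,q6},{q5,q6},{q1,q3,q4}} U2345={{q1,q6},{q2,q3},{q3,q4},{q3,q6},{q1,q3,q4},{q2,q3,q4}}
  U12345={{q1,q6},{q1,q3,q4}}
components per intersection:
  U1: {{q1},{q5},{q1,q3},{q1,q4},{q1,q5},{q1,q6},{q4,q5},{q5,q6},{q1,q3,q4},{q1,q4,q5}}
  U2: {{q1},{q3},{q4},{q1,q3},{q1,q4},{q1,q5},{q1,q6},{q2,q3},{q2,q4},{q3,q4},{q3,q6},{q4,q5},{q1,q3,q4},{q1,q4,q5},{q2,q3,q4}}
  U3: {{q2},{q3},{q6},{q1,q3},{q1,q6},{q2,q3},{q2,q4},{q3,q4},{q3,q6},{q5,q6},{q1,q3,q4},{q2,q3,q4}}
  U4: {{q3},{q6},{q1,q3},{q1,q6},{q2,q3},{q3,q4},{q3,q6},{q5,q6},{q1,q3,q4},{q2,q3,q4}}
  U5: {{q2},{q4},{q1,q4},{q2,q3},{q2,q4},{q3,q4},{q4,q5},{q1,q3,q4},{q1,q4,q5},{q2,q3,q4}} {{q6},{q1,q6},{q3,q6},{q5,q6}}
  U12: {{q1},{q1,q3},{q1,q4},{q1,q5},{q1,q6},{q4,q5},{q1,q3,q4},{q1,q4,q5}}
  U13: {{q1,q3},{q1,q3,q4}} {{q1,q6}} {{q5,q6}}
  U14: {{q1,q3},{q1,q3,q4}} {{q1,q6}} {{q5,q6}}
  U15: {{q1,q4},{q4,q5},{q1,q3,q4},{q1,q4,q5}} {{q1,q6}} {{q5,q6}}
  U23: {{q3},{q1,q3},{q2,q3},{q2,q4},{q3,q4},{q3,q6},{q1,q3,q4},{q2,q3,q4}} {{q1,q6}}
  U24: {{q3},{q1,q3},{q2,q3},{q3,q4},{q3,q6},{q1,q3,q4},{q2,q3,q4}} {{q1,q6}}
  U25: {{q4},{q1,q4},{q2,q3},{q2,q4},{q3,q4},{q4,q5},{q1,q3,q4},{q1,q4,q5},{q2,q3,q4}} {{q1,q6}} {{q3,q6}}
  U34: {{q3},{q6},{q1,q3},{q1,q6},{q2,q3},{q3,q4},{q3,q6},{q5,q6},{q1,q3,q4},{q2,q3,q4}}
  U35: {{q2},{q2,q3},{q2,q4},{q3,q4},{q1,q3,q4},{q2,q3,q4}} {{q6},{q1,q6},{q3,q6},{q5,q6}}
  U45: {{q6},{q1,q6},{q3,q6},{q5,q6}} {{q2,q3},{q3,q4},{q1,q3,q4},{q2,q3,q4}}
  U123: {{q1,q3},{q1,q3,q4}} {{q1,q6}}
  U124: {{q1,q3},{q1,q3,q4}} {{q1,q6}}
  U125: {{q1,q4},{q4,q5},{q1,q3,q4},{q1,q4,q5}} {{q1,q6}}
  U134: {{q1,q3},{q1,q3,q4}} {{q1,q6}} {{q5,q6}}
  U135: {{q1,q6}} {{q5,q6}} {{q1,q3,q4}}
  U145: {{q1,q6}} {{q5,q6}} {{q1,q3,q4}}
  U234: {{q3},{q1,q3},{q2,q3},{q3,q4},{q3,q6},{q1,q3,q4},{q2,q3,q4}} {{q1,q6}}
  U235: {{q1,q6}} {{q2,q3},{q2,q4},{q3,q4},{q1,q3,q4},{q2,q3,q4}} {{q3,q6}}
  U245: {{q1,q6}} {{q2,q3},{q3,q4},{q1,q3,q4},{q2,q3,q4}} {{q3,q6}}
  U345: {{q6},{q1,q6},{q3,q6},{q5,q6}} {{q2,q3},{q3,q4},{q1,q3,q4},{q2,q3,q4}}
  U1234: {{q1,q3},{q1,q3,q4}} {{q1,q6}}
  U1235: {{q1,q6}} {{q1,q3,q4}}
  U1245: {{q1,q6}} {{q1,q3,q4}}
  U1345: {{q1,q6}} {{q5,q6}} {{q1,q3,q4}}
  U2345: {{q1,q6}} {{q2,q3},{q3,q4},{q1,q3,q4},{q2,q3,q4}} {{q3,q6}}
  U12345: {{q1,q6}} {{q1,q3,q4}}
C dims 6,22,25,12; δ0: rk 5, SNF 1^5; δ1: rk 15, SNF 1^15; δ2: rk 10, SNF 1^10
degree 0: 6−5−0 = 1 → Ȟ^0 ≅ Z
degree 1: 22−15−5 = 2 → Ȟ^1 ≅ Z^2
degree 2: 25−10−15 = 0 → Ȟ^2 ≅ 0


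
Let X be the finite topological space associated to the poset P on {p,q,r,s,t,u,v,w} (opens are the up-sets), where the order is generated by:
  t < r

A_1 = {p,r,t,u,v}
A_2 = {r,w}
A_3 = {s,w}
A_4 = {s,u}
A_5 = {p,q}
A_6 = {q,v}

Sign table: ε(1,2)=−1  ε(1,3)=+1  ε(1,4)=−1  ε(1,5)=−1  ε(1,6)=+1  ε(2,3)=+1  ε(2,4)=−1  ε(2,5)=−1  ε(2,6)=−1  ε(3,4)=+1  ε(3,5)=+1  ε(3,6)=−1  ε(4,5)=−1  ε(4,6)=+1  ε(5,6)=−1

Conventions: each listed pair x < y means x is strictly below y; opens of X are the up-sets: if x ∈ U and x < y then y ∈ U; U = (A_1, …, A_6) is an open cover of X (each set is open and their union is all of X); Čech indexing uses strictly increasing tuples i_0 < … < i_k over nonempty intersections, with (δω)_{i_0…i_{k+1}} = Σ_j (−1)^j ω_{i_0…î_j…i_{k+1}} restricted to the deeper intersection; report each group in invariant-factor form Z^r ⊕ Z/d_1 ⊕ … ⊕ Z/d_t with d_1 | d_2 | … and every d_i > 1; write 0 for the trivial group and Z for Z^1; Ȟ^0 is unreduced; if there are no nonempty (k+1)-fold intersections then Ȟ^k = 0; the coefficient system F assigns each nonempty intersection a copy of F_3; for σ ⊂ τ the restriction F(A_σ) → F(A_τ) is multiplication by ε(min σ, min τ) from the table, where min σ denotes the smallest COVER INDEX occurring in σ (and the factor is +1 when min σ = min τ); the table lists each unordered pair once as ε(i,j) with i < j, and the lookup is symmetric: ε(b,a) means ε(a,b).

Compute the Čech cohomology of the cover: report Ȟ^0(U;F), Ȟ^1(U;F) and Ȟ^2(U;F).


nonempty intersections:
  A12={r} A14={u} A15={p} A16={v} A23={w} A34={s} A56={q}
C dims 6,7; δ0: rk_F3 5
Ȟ^0: (6−5)−0=1 ⇒ Z/3
Ȟ^1: (7−0)−5=2 ⇒ Z/3 ⊕ Z/3
Ȟ^2: (0−0)−0=0 ⇒ 0

Ȟ^0(U;F) ≅ Z/3; Ȟ^1(U;F) ≅ Z/3 ⊕ Z/3; Ȟ^2(U;F) ≅ 0


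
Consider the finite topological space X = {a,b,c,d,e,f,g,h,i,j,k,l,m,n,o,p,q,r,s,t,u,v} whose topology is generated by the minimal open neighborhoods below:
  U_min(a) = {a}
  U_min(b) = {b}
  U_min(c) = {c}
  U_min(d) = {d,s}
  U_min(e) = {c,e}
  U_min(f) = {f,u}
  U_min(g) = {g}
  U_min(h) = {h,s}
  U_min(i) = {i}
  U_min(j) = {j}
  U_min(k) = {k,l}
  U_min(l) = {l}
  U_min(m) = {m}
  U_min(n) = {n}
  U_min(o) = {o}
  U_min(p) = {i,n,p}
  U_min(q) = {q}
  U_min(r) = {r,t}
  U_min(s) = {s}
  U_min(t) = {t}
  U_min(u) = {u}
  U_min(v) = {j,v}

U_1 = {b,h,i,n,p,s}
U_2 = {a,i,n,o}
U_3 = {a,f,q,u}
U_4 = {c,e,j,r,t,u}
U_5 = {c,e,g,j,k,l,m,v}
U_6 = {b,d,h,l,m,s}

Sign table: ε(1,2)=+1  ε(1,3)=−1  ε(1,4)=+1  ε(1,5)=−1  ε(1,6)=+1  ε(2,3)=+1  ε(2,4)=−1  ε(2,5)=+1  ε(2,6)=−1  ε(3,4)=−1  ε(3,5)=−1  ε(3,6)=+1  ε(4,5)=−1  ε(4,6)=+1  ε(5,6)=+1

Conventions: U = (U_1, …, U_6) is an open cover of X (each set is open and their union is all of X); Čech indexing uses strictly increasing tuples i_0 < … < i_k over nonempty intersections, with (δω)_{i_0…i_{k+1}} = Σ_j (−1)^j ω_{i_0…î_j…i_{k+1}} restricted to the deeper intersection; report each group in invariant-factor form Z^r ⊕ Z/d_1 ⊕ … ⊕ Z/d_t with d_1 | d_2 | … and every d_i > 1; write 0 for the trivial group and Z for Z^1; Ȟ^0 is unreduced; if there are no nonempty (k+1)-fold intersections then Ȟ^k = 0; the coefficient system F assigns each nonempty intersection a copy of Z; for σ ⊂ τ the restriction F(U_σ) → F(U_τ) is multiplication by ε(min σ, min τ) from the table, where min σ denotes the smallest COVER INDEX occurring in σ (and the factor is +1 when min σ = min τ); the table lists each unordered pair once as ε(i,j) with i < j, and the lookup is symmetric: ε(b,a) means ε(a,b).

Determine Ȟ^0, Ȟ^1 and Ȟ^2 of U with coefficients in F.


Ȟ^0 ≅ Z; Ȟ^1 ≅ Z; Ȟ^2 ≅ 0

intersection data:
  U12={i,n} U16={b,h,s} U23={a} U34={u} U45={c,e,j} U56={l,m}
C dims 6,6; δ0: rk 5, SNF 1^5
Ȟ^0 = (6 − 5) − 0 = 1, so Ȟ^0 ≅ Z
Ȟ^1 = (6 − 0) − 5 = 1, so Ȟ^1 ≅ Z
Ȟ^2 = (0 − 0) − 0 = 0, so Ȟ^2 ≅ 0


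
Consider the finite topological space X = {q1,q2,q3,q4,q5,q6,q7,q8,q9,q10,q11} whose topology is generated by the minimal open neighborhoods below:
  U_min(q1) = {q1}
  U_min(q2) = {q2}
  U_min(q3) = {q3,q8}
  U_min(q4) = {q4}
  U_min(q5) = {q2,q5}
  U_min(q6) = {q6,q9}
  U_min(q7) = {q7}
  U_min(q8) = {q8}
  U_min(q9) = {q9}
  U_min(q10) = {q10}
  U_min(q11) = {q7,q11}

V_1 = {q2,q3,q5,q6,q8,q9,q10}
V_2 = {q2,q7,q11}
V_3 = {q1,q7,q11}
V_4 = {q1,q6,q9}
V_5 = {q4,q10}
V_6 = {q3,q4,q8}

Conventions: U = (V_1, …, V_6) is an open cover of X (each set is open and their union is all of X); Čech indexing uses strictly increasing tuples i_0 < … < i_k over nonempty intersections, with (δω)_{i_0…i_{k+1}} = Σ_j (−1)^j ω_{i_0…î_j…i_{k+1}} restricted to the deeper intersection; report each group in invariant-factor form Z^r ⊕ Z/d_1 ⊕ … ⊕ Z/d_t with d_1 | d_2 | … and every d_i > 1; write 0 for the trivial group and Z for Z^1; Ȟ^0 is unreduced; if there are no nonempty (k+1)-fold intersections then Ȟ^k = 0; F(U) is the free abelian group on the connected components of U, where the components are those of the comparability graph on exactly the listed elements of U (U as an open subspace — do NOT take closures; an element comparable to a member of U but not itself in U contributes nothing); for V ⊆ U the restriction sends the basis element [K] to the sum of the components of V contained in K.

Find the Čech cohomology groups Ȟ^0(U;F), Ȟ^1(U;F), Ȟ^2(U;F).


nerve of the cover:
  V12={q2} V14={q6,q9} V15={q10} V16={q3,q8} V23={q7,q11} V34={q1} V56={q4}
components per intersection:
  V1: {q2,q5} {q3,q8} {q6,q9} {q10}
  V2: {q2} {q7,q11}
  V3: {q1} {q7,q11}
  V4: {q1} {q6,q9}
  V5: {q4} {q10}
  V6: {q3,q8} {q4}
  V12: {q2}
  V14: {q6,q9}
  V15: {q10}
  V16: {q3,q8}
  V23: {q7,q11}
  V34: {q1}
  V56: {q4}
C dims 14,7; δ0: rk 7, SNF 1^7
Ȟ^0 = (14 − 7) − 0 = 7, so Ȟ^0 ≅ Z^7
Ȟ^1 = (7 − 0) − 7 = 0, so Ȟ^1 ≅ 0
Ȟ^2 = (0 − 0) − 0 = 0, so Ȟ^2 ≅ 0

Ȟ^0 ≅ Z^7,  Ȟ^1 ≅ 0,  Ȟ^2 ≅ 0


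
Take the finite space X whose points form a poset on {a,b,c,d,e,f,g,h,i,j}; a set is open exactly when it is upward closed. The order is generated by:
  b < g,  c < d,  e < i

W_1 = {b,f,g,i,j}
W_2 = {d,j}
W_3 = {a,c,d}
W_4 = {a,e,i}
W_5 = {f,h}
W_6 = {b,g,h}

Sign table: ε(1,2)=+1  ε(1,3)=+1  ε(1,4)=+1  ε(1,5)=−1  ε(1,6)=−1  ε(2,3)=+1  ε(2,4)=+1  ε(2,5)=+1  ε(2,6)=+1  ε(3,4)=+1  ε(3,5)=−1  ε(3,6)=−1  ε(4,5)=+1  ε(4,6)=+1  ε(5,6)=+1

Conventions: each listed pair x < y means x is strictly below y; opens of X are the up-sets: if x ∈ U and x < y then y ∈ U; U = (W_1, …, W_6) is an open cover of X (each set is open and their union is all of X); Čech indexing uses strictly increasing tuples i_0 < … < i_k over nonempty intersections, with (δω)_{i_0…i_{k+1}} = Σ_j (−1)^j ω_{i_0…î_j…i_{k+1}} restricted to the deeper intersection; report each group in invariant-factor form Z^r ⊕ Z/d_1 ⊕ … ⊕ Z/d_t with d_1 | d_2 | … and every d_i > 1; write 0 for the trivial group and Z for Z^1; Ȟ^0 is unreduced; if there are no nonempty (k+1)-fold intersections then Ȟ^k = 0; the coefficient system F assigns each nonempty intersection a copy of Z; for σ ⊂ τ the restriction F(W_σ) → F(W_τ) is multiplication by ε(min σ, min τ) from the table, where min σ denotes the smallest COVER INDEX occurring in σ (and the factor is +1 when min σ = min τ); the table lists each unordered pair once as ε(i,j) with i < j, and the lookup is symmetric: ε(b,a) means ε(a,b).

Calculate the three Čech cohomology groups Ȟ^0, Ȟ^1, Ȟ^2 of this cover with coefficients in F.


Ȟ^0 ≅ Z; Ȟ^1 ≅ Z^2; Ȟ^2 ≅ 0

nonempty intersections:
  W12={j} W14={i} W15={f} W16={b,g} W23={d} W34={a} W56={h}
C dims 6,7; δ0: rk 5, SNF 1^5
Ȟ^0: (6−5)−0=1 ⇒ Z
Ȟ^1: (7−0)−5=2 ⇒ Z^2
Ȟ^2: (0−0)−0=0 ⇒ 0


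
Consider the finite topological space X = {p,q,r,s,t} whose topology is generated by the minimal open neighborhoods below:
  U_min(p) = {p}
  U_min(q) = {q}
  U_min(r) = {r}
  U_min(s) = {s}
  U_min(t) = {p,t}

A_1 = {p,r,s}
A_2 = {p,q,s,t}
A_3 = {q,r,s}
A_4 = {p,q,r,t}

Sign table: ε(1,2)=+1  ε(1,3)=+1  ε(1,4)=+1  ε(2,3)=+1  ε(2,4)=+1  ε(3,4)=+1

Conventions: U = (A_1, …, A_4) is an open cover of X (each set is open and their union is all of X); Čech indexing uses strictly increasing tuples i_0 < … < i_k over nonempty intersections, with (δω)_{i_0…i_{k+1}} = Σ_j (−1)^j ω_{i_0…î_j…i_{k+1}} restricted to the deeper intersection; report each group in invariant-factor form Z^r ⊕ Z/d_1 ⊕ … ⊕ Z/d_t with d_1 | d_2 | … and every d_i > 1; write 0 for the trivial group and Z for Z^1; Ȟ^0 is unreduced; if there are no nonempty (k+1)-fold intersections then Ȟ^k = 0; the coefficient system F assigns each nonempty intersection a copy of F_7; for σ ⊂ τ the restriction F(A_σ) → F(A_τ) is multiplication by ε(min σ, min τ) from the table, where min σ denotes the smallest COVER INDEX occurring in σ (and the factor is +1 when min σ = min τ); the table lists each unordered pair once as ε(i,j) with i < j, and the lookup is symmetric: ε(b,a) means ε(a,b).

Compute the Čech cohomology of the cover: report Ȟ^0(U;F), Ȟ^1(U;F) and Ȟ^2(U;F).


Ȟ^0 ≅ Z/7,  Ȟ^1 ≅ 0,  Ȟ^2 ≅ Z/7

intersection data:
  A12={p,s} A13={r,s} A14={p,r} A23={q,s} A24={p,q,t} A34={q,r}
  A123={s} A124={p} A134={r} A234={q}
C dims 4,6,4; δ0: rk_F7 3; δ1: rk_F7 3
Ȟ^0 = (4 − 3) − 0 = 1, so Ȟ^0 ≅ Z/7
Ȟ^1 = (6 − 3) − 3 = 0, so Ȟ^1 ≅ 0
Ȟ^2 = (4 − 0) − 3 = 1, so Ȟ^2 ≅ Z/7


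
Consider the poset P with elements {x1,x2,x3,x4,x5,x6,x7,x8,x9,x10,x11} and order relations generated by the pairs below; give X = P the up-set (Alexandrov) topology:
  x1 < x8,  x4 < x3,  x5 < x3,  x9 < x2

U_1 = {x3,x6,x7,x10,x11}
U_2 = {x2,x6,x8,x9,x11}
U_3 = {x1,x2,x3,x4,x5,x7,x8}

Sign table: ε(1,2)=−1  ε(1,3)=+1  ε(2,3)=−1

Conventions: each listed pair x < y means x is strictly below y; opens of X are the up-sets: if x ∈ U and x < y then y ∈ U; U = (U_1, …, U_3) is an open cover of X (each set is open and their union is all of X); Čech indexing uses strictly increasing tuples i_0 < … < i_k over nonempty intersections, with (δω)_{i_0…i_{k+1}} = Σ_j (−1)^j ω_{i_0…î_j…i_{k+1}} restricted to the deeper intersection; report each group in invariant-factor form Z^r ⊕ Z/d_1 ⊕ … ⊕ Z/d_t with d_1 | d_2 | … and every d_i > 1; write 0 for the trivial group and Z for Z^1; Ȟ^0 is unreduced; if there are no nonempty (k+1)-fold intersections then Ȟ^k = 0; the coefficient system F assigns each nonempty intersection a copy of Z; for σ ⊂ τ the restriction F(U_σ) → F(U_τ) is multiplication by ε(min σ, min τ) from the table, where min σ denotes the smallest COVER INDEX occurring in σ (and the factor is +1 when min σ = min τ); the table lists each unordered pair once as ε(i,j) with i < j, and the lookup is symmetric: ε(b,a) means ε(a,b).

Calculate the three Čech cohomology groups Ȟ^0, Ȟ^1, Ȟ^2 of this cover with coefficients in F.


Ȟ^0(U;F) ≅ Z; Ȟ^1(U;F) ≅ Z; Ȟ^2(U;F) ≅ 0

cover nerve:
  U12={x6,x11} U13={x3,x7} U23={x2,x8}
C dims 3,3; δ0: rk 2, SNF 1^2
Ȟ^0: (3−2)−0=1 ⇒ Z
Ȟ^1: (3−0)−2=1 ⇒ Z
Ȟ^2: (0−0)−0=0 ⇒ 0


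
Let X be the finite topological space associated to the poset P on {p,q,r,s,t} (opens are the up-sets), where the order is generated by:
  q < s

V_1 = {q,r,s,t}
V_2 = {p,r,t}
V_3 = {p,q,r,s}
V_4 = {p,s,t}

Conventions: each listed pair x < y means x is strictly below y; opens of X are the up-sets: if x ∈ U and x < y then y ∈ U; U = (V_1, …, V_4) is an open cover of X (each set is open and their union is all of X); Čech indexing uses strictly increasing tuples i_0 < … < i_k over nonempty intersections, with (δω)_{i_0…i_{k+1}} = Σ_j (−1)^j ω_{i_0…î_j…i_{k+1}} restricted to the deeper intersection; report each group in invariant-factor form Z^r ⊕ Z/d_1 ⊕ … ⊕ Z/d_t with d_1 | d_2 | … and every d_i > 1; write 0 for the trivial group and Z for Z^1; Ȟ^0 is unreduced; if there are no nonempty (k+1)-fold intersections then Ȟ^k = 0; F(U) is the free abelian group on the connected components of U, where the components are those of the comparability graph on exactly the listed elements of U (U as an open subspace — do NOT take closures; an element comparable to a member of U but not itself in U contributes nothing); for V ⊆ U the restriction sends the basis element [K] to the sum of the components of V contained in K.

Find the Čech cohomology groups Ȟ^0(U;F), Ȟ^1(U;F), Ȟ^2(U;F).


nonempty overlaps:
  V12={r,t} V13={q,r,s} V14={s,t} V23={p,r} V24={p,t} V34={p,s}
  V123={r} V124={t} V134={s} V234={p}
components per intersection:
  V1: {q,s} {r} {t}
  V2: {p} {r} {t}
  V3: {p} {q,s} {r}
  V4: {p} {s} {t}
  V12: {r} {t}
  V13: {q,s} {r}
  V14: {s} {t}
  V23: {p} {r}
  V24: {p} {t}
  V34: {p} {s}
  V123: {r}
  V124: {t}
  V134: {s}
  V234: {p}
C dims 12,12,4; δ0: rk 8, SNF 1^8; δ1: rk 4, SNF 1^4
degree 0: 12−8−0 = 4 → Ȟ^0 ≅ Z^4
degree 1: 12−4−8 = 0 → Ȟ^1 ≅ 0
degree 2: 4−0−4 = 0 → Ȟ^2 ≅ 0

Ȟ^0 = Z^4; Ȟ^1 = 0; Ȟ^2 = 0


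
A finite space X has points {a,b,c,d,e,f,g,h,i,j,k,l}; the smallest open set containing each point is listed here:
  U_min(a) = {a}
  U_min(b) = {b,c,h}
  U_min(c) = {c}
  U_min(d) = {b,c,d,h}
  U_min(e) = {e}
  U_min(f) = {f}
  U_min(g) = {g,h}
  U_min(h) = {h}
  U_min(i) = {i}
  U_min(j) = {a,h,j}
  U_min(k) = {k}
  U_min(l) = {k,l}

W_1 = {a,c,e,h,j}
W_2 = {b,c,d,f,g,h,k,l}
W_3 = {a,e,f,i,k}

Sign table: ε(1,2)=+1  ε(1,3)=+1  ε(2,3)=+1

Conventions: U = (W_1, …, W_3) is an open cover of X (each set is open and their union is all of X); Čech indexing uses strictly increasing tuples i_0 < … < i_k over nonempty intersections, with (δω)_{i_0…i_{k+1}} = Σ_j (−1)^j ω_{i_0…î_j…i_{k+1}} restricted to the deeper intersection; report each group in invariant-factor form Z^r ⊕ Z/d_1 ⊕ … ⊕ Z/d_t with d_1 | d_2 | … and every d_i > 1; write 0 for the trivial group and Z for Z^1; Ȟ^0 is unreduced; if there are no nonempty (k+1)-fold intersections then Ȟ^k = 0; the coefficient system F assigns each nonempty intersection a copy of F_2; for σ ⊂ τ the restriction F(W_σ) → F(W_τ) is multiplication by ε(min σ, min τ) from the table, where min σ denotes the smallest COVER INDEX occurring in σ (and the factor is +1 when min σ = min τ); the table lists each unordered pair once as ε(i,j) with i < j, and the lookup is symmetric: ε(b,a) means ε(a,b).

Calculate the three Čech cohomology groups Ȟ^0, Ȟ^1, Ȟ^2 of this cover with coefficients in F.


intersection data:
  W12={c,h} W13={a,e} W23={f,k}
C dims 3,3; δ0: rk_F2 2
Ȟ^0 = (3 − 2) − 0 = 1, so Ȟ^0 ≅ Z/2
Ȟ^1 = (3 − 0) − 2 = 1, so Ȟ^1 ≅ Z/2
Ȟ^2 = (0 − 0) − 0 = 0, so Ȟ^2 ≅ 0

Ȟ^0(U;F) ≅ Z/2, Ȟ^1(U;F) ≅ Z/2 and Ȟ^2(U;F) ≅ 0


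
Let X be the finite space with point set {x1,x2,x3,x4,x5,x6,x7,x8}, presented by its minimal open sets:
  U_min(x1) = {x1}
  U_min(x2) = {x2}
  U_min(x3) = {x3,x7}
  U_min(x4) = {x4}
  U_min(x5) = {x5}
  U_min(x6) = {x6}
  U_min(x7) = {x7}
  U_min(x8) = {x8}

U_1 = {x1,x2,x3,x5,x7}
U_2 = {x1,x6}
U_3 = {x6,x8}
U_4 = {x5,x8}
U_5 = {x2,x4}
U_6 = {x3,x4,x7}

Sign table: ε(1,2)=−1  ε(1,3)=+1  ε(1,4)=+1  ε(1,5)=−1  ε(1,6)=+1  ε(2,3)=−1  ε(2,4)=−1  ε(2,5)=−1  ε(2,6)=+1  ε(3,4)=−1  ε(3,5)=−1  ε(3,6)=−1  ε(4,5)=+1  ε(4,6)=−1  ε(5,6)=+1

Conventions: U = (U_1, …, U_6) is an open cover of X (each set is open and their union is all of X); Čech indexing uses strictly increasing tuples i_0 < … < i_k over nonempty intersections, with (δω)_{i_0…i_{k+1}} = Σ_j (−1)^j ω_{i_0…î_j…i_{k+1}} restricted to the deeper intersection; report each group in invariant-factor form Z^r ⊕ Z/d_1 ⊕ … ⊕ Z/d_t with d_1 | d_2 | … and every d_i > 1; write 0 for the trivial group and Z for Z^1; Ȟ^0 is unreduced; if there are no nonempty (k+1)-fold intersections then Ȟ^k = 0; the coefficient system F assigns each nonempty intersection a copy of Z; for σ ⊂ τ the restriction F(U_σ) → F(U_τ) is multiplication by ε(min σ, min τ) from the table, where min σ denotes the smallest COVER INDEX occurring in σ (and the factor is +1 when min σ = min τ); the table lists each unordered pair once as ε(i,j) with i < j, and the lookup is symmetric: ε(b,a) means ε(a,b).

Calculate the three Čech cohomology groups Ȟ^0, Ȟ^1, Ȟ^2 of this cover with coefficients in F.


nerve of the cover:
  U12={x1} U14={x5} U15={x2} U16={x3,x7} U23={x6} U34={x8} U56={x4}
C dims 6,7; δ0: rk 6, SNF 1^5·2
Ȟ^0 = (6 − 6) − 0 = 0, so Ȟ^0 ≅ 0
Ȟ^1 = (7 − 0) − 6 = 1 plus torsion [2], so Ȟ^1 ≅ Z ⊕ Z/2
Ȟ^2 = (0 − 0) − 0 = 0, so Ȟ^2 ≅ 0

Ȟ^0 ≅ 0,  Ȟ^1 ≅ Z ⊕ Z/2,  Ȟ^2 ≅ 0


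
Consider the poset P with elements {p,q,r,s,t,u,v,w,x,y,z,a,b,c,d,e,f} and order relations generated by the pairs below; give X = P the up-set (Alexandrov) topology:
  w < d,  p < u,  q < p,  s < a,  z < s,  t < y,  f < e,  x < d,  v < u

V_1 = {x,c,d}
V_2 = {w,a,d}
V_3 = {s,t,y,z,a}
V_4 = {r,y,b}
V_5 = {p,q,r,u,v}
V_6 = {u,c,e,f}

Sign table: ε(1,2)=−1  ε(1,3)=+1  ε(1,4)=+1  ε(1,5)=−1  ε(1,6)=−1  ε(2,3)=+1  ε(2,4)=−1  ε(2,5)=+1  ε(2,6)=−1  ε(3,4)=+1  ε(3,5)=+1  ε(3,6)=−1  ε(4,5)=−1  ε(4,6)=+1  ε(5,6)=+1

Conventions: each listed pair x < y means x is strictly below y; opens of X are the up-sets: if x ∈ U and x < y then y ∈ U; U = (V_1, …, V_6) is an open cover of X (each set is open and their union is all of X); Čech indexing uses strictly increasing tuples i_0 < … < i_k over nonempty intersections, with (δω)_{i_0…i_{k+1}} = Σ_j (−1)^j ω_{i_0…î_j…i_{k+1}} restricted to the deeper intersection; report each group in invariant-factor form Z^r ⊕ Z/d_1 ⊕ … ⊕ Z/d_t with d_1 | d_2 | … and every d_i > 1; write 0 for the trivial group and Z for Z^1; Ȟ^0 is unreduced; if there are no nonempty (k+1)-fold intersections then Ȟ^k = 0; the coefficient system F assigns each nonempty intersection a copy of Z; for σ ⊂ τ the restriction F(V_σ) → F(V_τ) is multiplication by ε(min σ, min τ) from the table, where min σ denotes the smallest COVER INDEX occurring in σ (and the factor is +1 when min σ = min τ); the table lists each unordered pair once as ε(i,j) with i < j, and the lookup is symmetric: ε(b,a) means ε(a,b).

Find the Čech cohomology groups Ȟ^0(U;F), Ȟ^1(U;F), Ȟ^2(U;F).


Ȟ^0 = 0; Ȟ^1 = Z/2; Ȟ^2 = 0

nonempty intersections:
  V12={d} V16={c} V23={a} V34={y} V45={r} V56={u}
C dims 6,6; δ0: rk 6, SNF 1^5·2
Ȟ^0: (6−6)−0=0 ⇒ 0
Ȟ^1: (6−0)−6=0 plus torsion [2] ⇒ Z/2
Ȟ^2: (0−0)−0=0 ⇒ 0


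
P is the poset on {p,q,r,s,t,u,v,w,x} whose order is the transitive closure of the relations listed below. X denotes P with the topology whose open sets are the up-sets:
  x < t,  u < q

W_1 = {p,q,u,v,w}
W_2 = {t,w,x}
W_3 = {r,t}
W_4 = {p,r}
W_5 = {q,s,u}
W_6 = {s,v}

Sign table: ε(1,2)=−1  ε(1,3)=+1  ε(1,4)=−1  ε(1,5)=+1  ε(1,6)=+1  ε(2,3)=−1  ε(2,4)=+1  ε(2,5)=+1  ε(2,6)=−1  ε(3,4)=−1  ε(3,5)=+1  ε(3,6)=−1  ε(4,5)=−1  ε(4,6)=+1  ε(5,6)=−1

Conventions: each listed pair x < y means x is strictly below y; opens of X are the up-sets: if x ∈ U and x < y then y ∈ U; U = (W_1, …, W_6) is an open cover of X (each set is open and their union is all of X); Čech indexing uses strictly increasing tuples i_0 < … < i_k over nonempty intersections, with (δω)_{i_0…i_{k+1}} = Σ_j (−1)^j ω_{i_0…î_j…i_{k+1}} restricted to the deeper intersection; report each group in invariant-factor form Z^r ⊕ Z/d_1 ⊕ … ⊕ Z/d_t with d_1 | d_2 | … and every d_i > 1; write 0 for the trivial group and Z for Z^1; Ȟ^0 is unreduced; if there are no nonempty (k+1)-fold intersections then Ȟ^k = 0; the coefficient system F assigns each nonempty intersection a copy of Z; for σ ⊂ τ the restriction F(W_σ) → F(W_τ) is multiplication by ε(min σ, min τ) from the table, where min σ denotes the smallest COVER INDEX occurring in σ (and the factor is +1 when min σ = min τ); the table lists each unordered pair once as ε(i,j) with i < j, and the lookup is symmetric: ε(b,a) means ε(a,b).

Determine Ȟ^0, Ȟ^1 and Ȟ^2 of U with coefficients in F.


Ȟ^0 ≅ 0; Ȟ^1 ≅ Z ⊕ Z/2; Ȟ^2 ≅ 0

intersection data:
  W12={w} W14={p} W15={q,u} W16={v} W23={t} W34={r} W56={s}
C dims 6,7; δ0: rk 6, SNF 1^5·2
Ȟ^0 = (6 − 6) − 0 = 0, so Ȟ^0 ≅ 0
Ȟ^1 = (7 − 0) − 6 = 1 plus torsion [2], so Ȟ^1 ≅ Z ⊕ Z/2
Ȟ^2 = (0 − 0) − 0 = 0, so Ȟ^2 ≅ 0


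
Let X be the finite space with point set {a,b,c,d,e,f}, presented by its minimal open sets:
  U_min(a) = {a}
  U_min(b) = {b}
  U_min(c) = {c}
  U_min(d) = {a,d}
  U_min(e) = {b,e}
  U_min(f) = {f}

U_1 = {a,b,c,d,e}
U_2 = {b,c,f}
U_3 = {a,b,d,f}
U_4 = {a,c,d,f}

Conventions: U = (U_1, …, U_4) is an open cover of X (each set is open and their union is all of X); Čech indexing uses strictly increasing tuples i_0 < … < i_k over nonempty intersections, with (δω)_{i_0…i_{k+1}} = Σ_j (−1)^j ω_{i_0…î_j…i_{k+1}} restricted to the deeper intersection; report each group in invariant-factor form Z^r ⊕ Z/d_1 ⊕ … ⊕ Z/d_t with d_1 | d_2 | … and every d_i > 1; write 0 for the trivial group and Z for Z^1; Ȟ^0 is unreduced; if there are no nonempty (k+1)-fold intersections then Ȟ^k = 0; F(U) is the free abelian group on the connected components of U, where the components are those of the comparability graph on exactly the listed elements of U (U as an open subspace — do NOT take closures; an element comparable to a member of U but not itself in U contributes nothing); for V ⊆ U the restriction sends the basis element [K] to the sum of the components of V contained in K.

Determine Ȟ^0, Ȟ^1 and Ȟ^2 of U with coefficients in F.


Ȟ^0 ≅ Z^4, Ȟ^1 ≅ 0, Ȟ^2 ≅ 0

nonempty overlaps:
  U12={b,c} U13={a,b,d} U14={a,c,d} U23={b,f} U24={c,f} U34={a,d,f}
  U123={b} U124={c} U134={a,d} U234={f}
components per intersection:
  U1: {a,d} {b,e} {c}
  U2: {b} {c} {f}
  U3: {a,d} {b} {f}
  U4: {a,d} {c} {f}
  U12: {b} {c}
  U13: {a,d} {b}
  U14: {a,d} {c}
  U23: {b} {f}
  U24: {c} {f}
  U34: {a,d} {f}
  U123: {b}
  U124: {c}
  U134: {a,d}
  U234: {f}
C dims 12,12,4; δ0: rk 8, SNF 1^8; δ1: rk 4, SNF 1^4
degree 0: 12−8−0 = 4 → Ȟ^0 ≅ Z^4
degree 1: 12−4−8 = 0 → Ȟ^1 ≅ 0
degree 2: 4−0−4 = 0 → Ȟ^2 ≅ 0


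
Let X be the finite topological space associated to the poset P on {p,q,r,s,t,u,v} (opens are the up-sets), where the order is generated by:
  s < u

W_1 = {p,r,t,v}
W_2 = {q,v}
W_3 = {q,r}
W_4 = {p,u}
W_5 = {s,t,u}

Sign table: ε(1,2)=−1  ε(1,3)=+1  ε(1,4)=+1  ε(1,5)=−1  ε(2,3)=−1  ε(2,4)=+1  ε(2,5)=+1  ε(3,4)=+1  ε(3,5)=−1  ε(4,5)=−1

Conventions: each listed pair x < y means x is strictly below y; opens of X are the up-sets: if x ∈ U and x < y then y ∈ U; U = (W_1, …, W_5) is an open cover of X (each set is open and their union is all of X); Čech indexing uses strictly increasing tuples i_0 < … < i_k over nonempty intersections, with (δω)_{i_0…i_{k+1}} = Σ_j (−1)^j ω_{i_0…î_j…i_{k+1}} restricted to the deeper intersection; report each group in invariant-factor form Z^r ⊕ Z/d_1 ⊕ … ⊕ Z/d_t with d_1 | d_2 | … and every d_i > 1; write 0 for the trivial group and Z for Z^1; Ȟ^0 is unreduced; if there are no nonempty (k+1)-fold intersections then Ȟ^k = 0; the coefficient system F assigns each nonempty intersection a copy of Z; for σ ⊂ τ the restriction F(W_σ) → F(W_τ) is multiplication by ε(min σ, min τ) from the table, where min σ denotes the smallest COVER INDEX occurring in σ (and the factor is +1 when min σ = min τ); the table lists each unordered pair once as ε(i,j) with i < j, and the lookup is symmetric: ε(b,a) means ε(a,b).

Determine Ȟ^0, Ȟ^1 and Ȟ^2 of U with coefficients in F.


Ȟ^0(U;F) ≅ Z, Ȟ^1(U;F) ≅ Z^2, Ȟ^2(U;F) ≅ 0

intersection data:
  W12={v} W13={r} W14={p} W15={t} W23={q} W45={u}
C dims 5,6; δ0: rk 4, SNF 1^4
Ȟ^0 = (5 − 4) − 0 = 1, so Ȟ^0 ≅ Z
Ȟ^1 = (6 − 0) − 4 = 2, so Ȟ^1 ≅ Z^2
Ȟ^2 = (0 − 0) − 0 = 0, so Ȟ^2 ≅ 0


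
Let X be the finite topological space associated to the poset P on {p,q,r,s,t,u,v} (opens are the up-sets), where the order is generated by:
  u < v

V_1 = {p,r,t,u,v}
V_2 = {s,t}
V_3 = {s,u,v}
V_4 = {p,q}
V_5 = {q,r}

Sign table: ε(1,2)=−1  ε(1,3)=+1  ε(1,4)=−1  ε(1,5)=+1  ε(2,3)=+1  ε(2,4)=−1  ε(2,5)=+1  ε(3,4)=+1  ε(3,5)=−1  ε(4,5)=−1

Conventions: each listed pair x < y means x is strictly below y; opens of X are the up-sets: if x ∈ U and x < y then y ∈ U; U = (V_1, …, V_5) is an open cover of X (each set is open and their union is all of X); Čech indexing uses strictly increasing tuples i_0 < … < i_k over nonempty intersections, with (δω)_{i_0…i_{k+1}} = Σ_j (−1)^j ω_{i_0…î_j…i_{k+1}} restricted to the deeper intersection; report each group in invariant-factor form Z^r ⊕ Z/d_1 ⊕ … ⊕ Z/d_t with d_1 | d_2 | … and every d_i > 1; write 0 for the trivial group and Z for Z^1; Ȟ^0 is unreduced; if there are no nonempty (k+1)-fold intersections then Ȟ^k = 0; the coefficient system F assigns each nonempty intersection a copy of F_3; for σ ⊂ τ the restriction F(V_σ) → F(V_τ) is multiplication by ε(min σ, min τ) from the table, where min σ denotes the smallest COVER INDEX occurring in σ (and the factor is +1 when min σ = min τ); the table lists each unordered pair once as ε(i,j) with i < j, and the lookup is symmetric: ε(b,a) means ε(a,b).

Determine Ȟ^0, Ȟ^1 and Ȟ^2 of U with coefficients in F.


Ȟ^0 = 0; Ȟ^1 = Z/3; Ȟ^2 = 0

nerve of the cover:
  V12={t} V13={u,v} V14={p} V15={r} V23={s} V45={q}
C dims 5,6; δ0: rk_F3 5
Ȟ^0 = (5 − 5) − 0 = 0, so Ȟ^0 ≅ 0
Ȟ^1 = (6 − 0) − 5 = 1, so Ȟ^1 ≅ Z/3
Ȟ^2 = (0 − 0) − 0 = 0, so Ȟ^2 ≅ 0


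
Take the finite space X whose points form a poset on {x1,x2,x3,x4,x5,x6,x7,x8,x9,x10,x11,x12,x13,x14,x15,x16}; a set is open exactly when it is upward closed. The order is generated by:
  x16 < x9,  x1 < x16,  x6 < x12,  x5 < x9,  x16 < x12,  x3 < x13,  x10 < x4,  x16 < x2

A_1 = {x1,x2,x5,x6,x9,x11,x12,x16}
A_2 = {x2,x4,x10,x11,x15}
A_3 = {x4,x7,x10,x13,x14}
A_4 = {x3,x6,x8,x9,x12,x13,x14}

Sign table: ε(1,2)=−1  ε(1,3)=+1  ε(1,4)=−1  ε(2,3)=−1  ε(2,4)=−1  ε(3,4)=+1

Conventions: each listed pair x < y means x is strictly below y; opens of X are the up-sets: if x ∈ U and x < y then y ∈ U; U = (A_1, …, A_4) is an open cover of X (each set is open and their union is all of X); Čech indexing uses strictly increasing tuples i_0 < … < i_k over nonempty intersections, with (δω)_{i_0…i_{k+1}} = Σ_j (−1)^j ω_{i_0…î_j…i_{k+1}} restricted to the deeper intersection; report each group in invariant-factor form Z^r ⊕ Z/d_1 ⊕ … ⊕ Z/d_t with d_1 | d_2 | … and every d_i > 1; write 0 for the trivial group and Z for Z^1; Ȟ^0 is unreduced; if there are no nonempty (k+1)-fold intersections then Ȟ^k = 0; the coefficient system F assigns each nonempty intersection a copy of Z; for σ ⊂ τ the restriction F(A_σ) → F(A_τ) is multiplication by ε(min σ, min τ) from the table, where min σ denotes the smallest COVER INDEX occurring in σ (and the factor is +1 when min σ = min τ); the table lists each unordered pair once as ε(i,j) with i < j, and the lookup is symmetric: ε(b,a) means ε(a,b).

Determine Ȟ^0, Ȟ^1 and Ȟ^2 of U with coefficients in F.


nerve of the cover:
  A12={x2,x11} A14={x6,x9,x12} A23={x4,x10} A34={x13,x14}
C dims 4,4; δ0: rk 4, SNF 1^3·2
Ȟ^0 = (4 − 4) − 0 = 0, so Ȟ^0 ≅ 0
Ȟ^1 = (4 − 0) − 4 = 0 plus torsion [2], so Ȟ^1 ≅ Z/2
Ȟ^2 = (0 − 0) − 0 = 0, so Ȟ^2 ≅ 0

Ȟ^0 ≅ 0, Ȟ^1 ≅ Z/2, Ȟ^2 ≅ 0


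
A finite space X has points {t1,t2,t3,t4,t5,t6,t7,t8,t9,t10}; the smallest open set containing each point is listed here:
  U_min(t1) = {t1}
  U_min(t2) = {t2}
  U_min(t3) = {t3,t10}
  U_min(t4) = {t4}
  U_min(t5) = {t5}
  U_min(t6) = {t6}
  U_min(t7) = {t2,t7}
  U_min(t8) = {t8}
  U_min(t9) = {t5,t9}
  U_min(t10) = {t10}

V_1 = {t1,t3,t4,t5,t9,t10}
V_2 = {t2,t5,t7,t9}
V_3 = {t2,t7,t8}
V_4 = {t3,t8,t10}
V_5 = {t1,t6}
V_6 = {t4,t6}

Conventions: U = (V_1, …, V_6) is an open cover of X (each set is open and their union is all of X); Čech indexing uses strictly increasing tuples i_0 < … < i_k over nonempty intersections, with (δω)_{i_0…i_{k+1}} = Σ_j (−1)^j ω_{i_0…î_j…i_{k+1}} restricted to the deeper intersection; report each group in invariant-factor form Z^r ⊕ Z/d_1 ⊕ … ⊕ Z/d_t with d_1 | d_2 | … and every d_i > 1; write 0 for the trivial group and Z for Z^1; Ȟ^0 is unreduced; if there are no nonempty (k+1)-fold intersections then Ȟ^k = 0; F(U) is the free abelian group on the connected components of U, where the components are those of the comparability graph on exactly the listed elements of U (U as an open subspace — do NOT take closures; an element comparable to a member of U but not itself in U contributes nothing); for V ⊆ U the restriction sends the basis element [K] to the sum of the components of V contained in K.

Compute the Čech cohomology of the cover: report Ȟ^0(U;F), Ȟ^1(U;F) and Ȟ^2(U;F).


cover nerve:
  V12={t5,t9} V14={t3,t10} V15={t1} V16={t4} V23={t2,t7} V34={t8} V56={t6}
components per intersection:
  V1: {t1} {t3,t10} {t4} {t5,t9}
  V2: {t2,t7} {t5,t9}
  V3: {t2,t7} {t8}
  V4: {t3,t10} {t8}
  V5: {t1} {t6}
  V6: {t4} {t6}
  V12: {t5,t9}
  V14: {t3,t10}
  V15: {t1}
  V16: {t4}
  V23: {t2,t7}
  V34: {t8}
  V56: {t6}
C dims 14,7; δ0: rk 7, SNF 1^7
Ȟ^0: (14−7)−0=7 ⇒ Z^7
Ȟ^1: (7−0)−7=0 ⇒ 0
Ȟ^2: (0−0)−0=0 ⇒ 0

Ȟ^0(U;F) ≅ Z^7, Ȟ^1(U;F) ≅ 0, Ȟ^2(U;F) ≅ 0
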